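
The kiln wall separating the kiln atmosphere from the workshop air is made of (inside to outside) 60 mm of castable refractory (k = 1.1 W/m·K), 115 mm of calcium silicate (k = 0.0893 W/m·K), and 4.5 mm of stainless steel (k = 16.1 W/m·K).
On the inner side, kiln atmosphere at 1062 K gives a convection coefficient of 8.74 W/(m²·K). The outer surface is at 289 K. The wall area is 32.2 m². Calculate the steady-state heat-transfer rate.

Q ≈ 17100 W

Treating each layer as a thermal resistance in series:
R_inner film = 1/(h_i·A) = 1/(8.74×32.2) = 0.003553 K/W
R_castable refractory = L/(kA) = 0.06/(1.1×32.2) = 0.001694 K/W
R_calcium silicate = L/(kA) = 0.115/(0.0893×32.2) = 0.03999 K/W
R_stainless steel = L/(kA) = 0.0045/(16.1×32.2) = 8.68×10^-6 K/W
R_total = 0.04525 K/W
Q = ΔT / R_total = 773 / 0.04525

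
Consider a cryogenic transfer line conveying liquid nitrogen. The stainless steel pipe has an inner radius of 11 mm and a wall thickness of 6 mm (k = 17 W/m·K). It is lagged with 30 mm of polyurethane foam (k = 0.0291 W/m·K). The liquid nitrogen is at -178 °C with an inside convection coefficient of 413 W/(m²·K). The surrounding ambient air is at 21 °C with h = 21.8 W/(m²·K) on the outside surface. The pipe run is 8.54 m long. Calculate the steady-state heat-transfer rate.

Q ≈ 295 W

For a radial system each layer contributes R = ln(r_out/r_in)/(2πkL); films add R = 1/(hA).
R_inner film = 1/(h_i·2πr₁L) = 1/(413×2π×0.011×8.54) = 0.004102 K/W
R_stainless steel pipe wall = ln(17/11)/(2π×17×8.54) = 4.772×10^-4 K/W
R_polyurethane foam = ln(47/17)/(2π×0.0291×8.54) = 0.6513 K/W
R_outer film = 1/(h_o·2πr_oL) = 1/(21.8×2π×0.047×8.54) = 0.01819 K/W
R_total = 0.674 K/W
Q = ΔT/R_total = 199/0.674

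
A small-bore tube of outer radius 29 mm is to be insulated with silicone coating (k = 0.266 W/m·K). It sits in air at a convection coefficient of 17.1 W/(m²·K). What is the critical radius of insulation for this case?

For a cylinder r_cr = k/h = 0.266/17.1
r_cr = 15.6 mm; since the bare radius (29 mm) is above r_cr, any added insulation will reduce heat loss.

r_cr ≈ 15.6 mm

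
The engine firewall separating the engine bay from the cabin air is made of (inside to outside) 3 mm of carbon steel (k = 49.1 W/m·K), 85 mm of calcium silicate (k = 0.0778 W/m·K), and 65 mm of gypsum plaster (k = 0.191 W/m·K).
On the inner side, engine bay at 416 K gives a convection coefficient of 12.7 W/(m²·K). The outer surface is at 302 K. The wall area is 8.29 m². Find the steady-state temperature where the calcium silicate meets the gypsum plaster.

T ≈ 328 K

Series thermal resistances:
R_inner film = 1/(h_i·A) = 1/(12.7×8.29) = 0.009498 K/W
R_carbon steel = L/(kA) = 0.003/(49.1×8.29) = 7.37×10^-6 K/W
R_calcium silicate = L/(kA) = 0.085/(0.0778×8.29) = 0.1318 K/W
R_gypsum plaster = L/(kA) = 0.065/(0.191×8.29) = 0.04105 K/W
R_total = 0.1823 K/W;  Q = ΔT/R_total = 114/0.1823 = 625.2 W
T_interface = T_inner − Q·ΣR(inner→interface) = 416 − 625×0.1413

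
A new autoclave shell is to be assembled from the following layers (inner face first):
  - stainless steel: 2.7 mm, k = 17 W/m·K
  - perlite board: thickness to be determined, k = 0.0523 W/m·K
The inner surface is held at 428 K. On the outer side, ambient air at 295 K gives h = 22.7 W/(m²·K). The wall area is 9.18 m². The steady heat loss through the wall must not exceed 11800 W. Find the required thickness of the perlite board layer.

Treating each layer as a thermal resistance in series:
R_stainless steel = L/(kA) = 0.0027/(17×9.18) = 1.73×10^-5 K/W
R_outer film = 1/(h_o·A) = 1/(22.7×9.18) = 0.004799 K/W
Sum of the known resistances R_other = 0.004816 K/W
Required total resistance R_tot = ΔT/Q_allow = 133/11800 = 0.01127 K/W
R_perlite board = R_tot − R_other = 0.006455 K/W
L = R·k·A = 0.006455×0.0523×9.18

L ≈ 3.1 mm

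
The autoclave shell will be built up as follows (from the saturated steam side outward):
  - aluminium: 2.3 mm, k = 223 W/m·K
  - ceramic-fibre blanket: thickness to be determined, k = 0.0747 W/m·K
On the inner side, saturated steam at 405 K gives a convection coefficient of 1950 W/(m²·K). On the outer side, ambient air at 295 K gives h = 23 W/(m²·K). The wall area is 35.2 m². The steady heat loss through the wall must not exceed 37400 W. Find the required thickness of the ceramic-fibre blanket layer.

L ≈ 4.45 mm

Model the wall as resistances in series:
R_inner film = 1/(h_i·A) = 1/(1950×35.2) = 1.457×10^-5 K/W
R_aluminium = L/(kA) = 0.0023/(223×35.2) = 2.93×10^-7 K/W
R_outer film = 1/(h_o·A) = 1/(23×35.2) = 0.001235 K/W
Sum of the known resistances R_other = 0.00125 K/W
Required total resistance R_tot = ΔT/Q_allow = 110/37400 = 0.002941 K/W
R_ceramic-fibre blanket = R_tot − R_other = 0.001691 K/W
L = R·k·A = 0.001691×0.0747×35.2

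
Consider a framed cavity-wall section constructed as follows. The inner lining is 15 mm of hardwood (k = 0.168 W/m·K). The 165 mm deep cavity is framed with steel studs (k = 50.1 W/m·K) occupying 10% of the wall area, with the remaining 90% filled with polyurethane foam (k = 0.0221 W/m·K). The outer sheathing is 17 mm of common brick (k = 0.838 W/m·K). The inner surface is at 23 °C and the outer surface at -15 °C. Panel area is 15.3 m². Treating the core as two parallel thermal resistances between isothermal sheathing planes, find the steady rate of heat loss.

Q ≈ 4080 W

Sheathing layers in series; stud and cavity paths in parallel between them.
R_inner = 0.015/(0.168×15.3) = 0.005836 K/W
R_stud  = 0.165/(50.1×0.1×15.3) = 0.002153 K/W
R_cav   = 0.165/(0.0221×0.9×15.3) = 0.5422 K/W
1/R_core = 1/R_stud + 1/R_cav → R_core = 0.002144 K/W
R_outer = 0.017/(0.838×15.3) = 0.001326 K/W
R_total = 0.009306 K/W
Q = ΔT/R_total = 38/0.009306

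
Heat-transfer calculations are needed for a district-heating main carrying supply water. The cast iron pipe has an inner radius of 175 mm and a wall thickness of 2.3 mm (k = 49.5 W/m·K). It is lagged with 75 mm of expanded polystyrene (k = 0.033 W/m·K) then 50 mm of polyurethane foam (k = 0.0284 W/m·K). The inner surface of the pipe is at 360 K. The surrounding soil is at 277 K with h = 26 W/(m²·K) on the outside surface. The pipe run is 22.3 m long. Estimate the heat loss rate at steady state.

Q ≈ 677 W

For a radial system each layer contributes R = ln(r_out/r_in)/(2πkL); films add R = 1/(hA).
R_cast iron pipe wall = ln(177.3/175)/(2π×49.5×22.3) = 1.883×10^-6 K/W
R_expanded polystyrene = ln(252.3/177.3)/(2π×0.033×22.3) = 0.0763 K/W
R_polyurethane foam = ln(302.3/252.3)/(2π×0.0284×22.3) = 0.04544 K/W
R_outer film = 1/(h_o·2πr_oL) = 1/(26×2π×0.3023×22.3) = 9.08×10^-4 K/W
R_total = 0.1226 K/W
Q = ΔT/R_total = 83/0.1226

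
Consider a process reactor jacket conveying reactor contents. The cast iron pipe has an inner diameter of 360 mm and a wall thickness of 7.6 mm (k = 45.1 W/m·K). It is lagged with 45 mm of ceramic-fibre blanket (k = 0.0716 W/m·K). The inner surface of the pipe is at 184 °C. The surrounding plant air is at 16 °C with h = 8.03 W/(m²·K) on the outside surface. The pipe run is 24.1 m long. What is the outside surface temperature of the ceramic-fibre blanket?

T ≈ 41.4 °C

Treating each annulus and film as a series resistance:
R_cast iron pipe wall = ln(187.6/180)/(2π×45.1×24.1) = 6.056×10^-6 K/W
R_ceramic-fibre blanket = ln(232.6/187.6)/(2π×0.0716×24.1) = 0.01983 K/W
R_outer film = 1/(h_o·2πr_oL) = 1/(8.03×2π×0.2326×24.1) = 0.003536 K/W
R_total = 0.02337 K/W
Q = ΔT/R_total = 168/0.02337
Q = 7190 W
T_interface = T_inner − Q·ΣR(inner→interface) = 184 − 7190×0.01984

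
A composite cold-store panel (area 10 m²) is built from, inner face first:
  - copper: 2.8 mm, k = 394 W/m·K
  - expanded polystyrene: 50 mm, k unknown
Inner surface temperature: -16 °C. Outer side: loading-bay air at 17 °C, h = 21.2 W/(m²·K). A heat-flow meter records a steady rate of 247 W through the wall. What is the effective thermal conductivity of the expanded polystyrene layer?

Treating each layer as a thermal resistance in series:
R_copper = L/(kA) = 0.0028/(394×10) = 7.107×10^-7 K/W
R_outer film = 1/(h_o·A) = 1/(21.2×10) = 0.004717 K/W
Sum of known resistances R_other = 0.004718 K/W
Total R = ΔT/Q = 33/247 = 0.1336 K/W
R_expanded polystyrene = R_total − R_other = 0.1289 K/W
k = L/(R·A) = 0.05/(0.1289×10)

k ≈ 0.0388 W/(m·K)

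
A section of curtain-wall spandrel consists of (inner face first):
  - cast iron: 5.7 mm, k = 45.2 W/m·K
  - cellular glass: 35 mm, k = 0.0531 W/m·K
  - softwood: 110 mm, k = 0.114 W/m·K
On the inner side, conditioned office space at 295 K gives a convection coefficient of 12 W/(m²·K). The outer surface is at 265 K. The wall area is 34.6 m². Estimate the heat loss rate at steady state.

Series thermal resistances:
R_inner film = 1/(h_i·A) = 1/(12×34.6) = 0.002408 K/W
R_cast iron = L/(kA) = 0.0057/(45.2×34.6) = 3.645×10^-6 K/W
R_cellular glass = L/(kA) = 0.035/(0.0531×34.6) = 0.01905 K/W
R_softwood = L/(kA) = 0.11/(0.114×34.6) = 0.02789 K/W
R_total = 0.04935 K/W
Q = ΔT / R_total = 30 / 0.04935

Q ≈ 608 W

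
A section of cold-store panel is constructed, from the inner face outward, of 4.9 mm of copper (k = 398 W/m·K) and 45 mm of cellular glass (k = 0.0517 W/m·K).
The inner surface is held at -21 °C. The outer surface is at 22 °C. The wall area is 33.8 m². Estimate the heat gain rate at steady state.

Series thermal resistances:
R_copper = L/(kA) = 0.0049/(398×33.8) = 3.642×10^-7 K/W
R_cellular glass = L/(kA) = 0.045/(0.0517×33.8) = 0.02575 K/W
R_total = 0.02575 K/W
Q = ΔT / R_total = 43 / 0.02575

Q ≈ 1670 W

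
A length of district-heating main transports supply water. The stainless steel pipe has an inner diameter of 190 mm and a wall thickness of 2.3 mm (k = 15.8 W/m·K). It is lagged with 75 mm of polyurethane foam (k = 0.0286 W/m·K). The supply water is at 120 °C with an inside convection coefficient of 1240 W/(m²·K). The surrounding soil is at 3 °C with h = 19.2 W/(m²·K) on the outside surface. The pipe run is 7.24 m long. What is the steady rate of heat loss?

Q ≈ 262 W

For a radial system each layer contributes R = ln(r_out/r_in)/(2πkL); films add R = 1/(hA).
R_inner film = 1/(h_i·2πr₁L) = 1/(1240×2π×0.095×7.24) = 1.866×10^-4 K/W
R_stainless steel pipe wall = ln(97.3/95)/(2π×15.8×7.24) = 3.328×10^-5 K/W
R_polyurethane foam = ln(172.3/97.3)/(2π×0.0286×7.24) = 0.4392 K/W
R_outer film = 1/(h_o·2πr_oL) = 1/(19.2×2π×0.1723×7.24) = 0.006645 K/W
R_total = 0.4461 K/W
Q = ΔT/R_total = 117/0.4461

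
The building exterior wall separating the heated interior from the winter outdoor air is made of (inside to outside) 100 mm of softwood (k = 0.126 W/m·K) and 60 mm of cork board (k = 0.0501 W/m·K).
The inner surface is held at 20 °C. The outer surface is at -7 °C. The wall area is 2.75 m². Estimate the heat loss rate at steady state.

Thermal resistances in series:
R_softwood = L/(kA) = 0.1/(0.126×2.75) = 0.2886 K/W
R_cork board = L/(kA) = 0.06/(0.0501×2.75) = 0.4355 K/W
R_total = 0.7241 K/W
Q = ΔT / R_total = 27 / 0.7241

Q ≈ 37.3 W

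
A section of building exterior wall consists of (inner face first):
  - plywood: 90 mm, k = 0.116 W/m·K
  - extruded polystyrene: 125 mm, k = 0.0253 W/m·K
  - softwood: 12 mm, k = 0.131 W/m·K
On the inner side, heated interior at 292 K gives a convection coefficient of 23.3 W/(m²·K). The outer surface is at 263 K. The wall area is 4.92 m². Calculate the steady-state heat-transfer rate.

Thermal resistances in series:
R_inner film = 1/(h_i·A) = 1/(23.3×4.92) = 0.008723 K/W
R_plywood = L/(kA) = 0.09/(0.116×4.92) = 0.1577 K/W
R_extruded polystyrene = L/(kA) = 0.125/(0.0253×4.92) = 1.004 K/W
R_softwood = L/(kA) = 0.012/(0.131×4.92) = 0.01862 K/W
R_total = 1.189 K/W
Q = ΔT / R_total = 29 / 1.189

Q ≈ 24.4 W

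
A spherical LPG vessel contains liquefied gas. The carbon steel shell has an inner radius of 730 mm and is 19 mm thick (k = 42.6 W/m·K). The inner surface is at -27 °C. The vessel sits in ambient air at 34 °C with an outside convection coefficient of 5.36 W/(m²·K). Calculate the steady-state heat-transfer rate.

For a spherical shell R = (1/r₁ − 1/r₂)/(4πk); film R = 1/(h·4πr²). In series:
R_carbon steel shell = (1/0.73 − 1/0.749)/(4π×42.6) = 6.491×10^-5 K/W
R_outer film = 1/(h·4πr_o²) = 1/(5.36×4π×0.749²) = 0.02646 K/W
R_total = 0.02653 K/W
Q = ΔT/R_total = 61/0.02653

Q ≈ 2300 W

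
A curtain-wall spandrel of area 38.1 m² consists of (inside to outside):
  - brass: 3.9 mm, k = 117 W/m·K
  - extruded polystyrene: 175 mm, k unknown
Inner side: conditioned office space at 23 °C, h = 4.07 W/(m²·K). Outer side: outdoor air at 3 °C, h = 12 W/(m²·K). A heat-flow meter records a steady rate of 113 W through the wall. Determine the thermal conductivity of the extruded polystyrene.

k ≈ 0.0273 W/(m·K)

Thermal resistances in series:
R_inner film = 1/(h_i·A) = 1/(4.07×38.1) = 0.006449 K/W
R_brass = L/(kA) = 0.0039/(117×38.1) = 8.749×10^-7 K/W
R_outer film = 1/(h_o·A) = 1/(12×38.1) = 0.002187 K/W
Sum of known resistances R_other = 0.008637 K/W
Total R = ΔT/Q = 20/113 = 0.177 K/W
R_extruded polystyrene = R_total − R_other = 0.1684 K/W
k = L/(R·A) = 0.175/(0.1684×38.1)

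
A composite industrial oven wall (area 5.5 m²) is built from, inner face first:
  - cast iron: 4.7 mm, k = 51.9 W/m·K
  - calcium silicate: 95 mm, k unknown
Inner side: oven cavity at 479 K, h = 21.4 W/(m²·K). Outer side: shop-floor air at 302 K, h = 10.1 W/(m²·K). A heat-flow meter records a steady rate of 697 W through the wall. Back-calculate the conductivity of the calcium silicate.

Thermal resistances in series:
R_inner film = 1/(h_i·A) = 1/(21.4×5.5) = 0.008496 K/W
R_cast iron = L/(kA) = 0.0047/(51.9×5.5) = 1.647×10^-5 K/W
R_outer film = 1/(h_o·A) = 1/(10.1×5.5) = 0.018 K/W
Sum of known resistances R_other = 0.02651 K/W
Total R = ΔT/Q = 177/697 = 0.2539 K/W
R_calcium silicate = R_total − R_other = 0.2274 K/W
k = L/(R·A) = 0.095/(0.2274×5.5)

k ≈ 0.0759 W/(m·K)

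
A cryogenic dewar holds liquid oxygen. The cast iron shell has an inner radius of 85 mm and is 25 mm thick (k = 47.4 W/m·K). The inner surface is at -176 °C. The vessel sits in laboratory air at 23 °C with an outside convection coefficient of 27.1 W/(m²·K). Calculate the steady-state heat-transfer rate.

Each spherical layer contributes R = (1/r_i − 1/r_o)/(4πk):
R_cast iron shell = (1/0.085 − 1/0.11)/(4π×47.4) = 0.004489 K/W
R_outer film = 1/(h·4πr_o²) = 1/(27.1×4π×0.11²) = 0.2427 K/W
R_total = 0.2472 K/W
Q = ΔT/R_total = 199/0.2472

Q ≈ 805 W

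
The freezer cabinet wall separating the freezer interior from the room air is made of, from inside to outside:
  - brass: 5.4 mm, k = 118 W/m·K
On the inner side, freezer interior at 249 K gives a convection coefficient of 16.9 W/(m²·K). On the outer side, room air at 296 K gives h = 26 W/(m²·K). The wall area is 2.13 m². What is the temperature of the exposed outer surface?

Using the resistance-network approach (series):
R_inner film = 1/(h_i·A) = 1/(16.9×2.13) = 0.02778 K/W
R_brass = L/(kA) = 0.0054/(118×2.13) = 2.148×10^-5 K/W
R_outer film = 1/(h_o·A) = 1/(26×2.13) = 0.01806 K/W
R_total = 0.04586 K/W;  Q = ΔT/R_total = 47/0.04586 = 1025 W
T_interface = T_inner + Q·ΣR(inner→interface) = 249 + 1020×0.0278

T ≈ 277 K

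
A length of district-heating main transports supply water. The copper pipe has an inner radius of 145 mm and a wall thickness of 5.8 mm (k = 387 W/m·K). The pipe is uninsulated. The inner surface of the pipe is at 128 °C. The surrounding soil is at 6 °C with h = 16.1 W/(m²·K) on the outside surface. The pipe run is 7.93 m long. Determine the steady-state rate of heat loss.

For a radial system each layer contributes R = ln(r_out/r_in)/(2πkL); films add R = 1/(hA).
R_copper pipe wall = ln(150.8/145)/(2π×387×7.93) = 2.034×10^-6 K/W
R_outer film = 1/(h_o·2πr_oL) = 1/(16.1×2π×0.1508×7.93) = 0.008266 K/W
R_total = 0.008268 K/W
Q = ΔT/R_total = 122/0.008268

Q ≈ 14800 W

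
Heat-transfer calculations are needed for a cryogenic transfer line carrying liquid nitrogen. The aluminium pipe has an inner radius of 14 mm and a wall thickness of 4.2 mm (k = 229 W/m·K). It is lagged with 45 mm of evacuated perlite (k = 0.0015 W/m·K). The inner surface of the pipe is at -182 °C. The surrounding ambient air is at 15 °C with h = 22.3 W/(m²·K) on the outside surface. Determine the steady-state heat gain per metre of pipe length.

For a radial system each layer contributes R = ln(r_out/r_in)/(2πkL); films add R = 1/(hA).
R_aluminium pipe wall = ln(18.2/14)/(2π×229×1) = 1.823×10^-4 K/W
R_evacuated perlite = ln(63.2/18.2)/(2π×0.0015×1) = 132.1 K/W
R_outer film = 1/(h_o·2πr_oL) = 1/(22.3×2π×0.0632×1) = 0.1129 K/W
R_total = 132.2 K/W
Q = ΔT/R_total = 197/132.2

q′ ≈ 1.49 W/m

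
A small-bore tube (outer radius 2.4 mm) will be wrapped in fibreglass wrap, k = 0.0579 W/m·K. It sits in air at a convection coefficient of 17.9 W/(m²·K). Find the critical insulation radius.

For a cylinder r_cr = k/h = 0.0579/17.9
r_cr = 3.23 mm; since the bare radius (2.4 mm) is below r_cr, adding a thin layer of insulation will *increase* heat loss.

r_cr ≈ 3.23 mm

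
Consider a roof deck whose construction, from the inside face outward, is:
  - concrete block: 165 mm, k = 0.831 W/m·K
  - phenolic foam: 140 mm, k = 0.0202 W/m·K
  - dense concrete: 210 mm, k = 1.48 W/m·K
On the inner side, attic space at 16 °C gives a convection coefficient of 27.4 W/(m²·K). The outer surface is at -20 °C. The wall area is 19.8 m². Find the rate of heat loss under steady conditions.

Thermal resistances in series:
R_inner film = 1/(h_i·A) = 1/(27.4×19.8) = 0.001843 K/W
R_concrete block = L/(kA) = 0.165/(0.831×19.8) = 0.01003 K/W
R_phenolic foam = L/(kA) = 0.14/(0.0202×19.8) = 0.35 K/W
R_dense concrete = L/(kA) = 0.21/(1.48×19.8) = 0.007166 K/W
R_total = 0.3691 K/W
Q = ΔT / R_total = 36 / 0.3691

Q ≈ 97.5 W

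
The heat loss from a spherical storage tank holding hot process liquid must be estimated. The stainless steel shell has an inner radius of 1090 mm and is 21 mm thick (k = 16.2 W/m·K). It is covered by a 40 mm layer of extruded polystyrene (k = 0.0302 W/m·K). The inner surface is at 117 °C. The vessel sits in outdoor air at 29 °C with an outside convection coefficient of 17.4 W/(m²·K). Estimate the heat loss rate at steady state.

Q ≈ 1020 W

Each spherical layer contributes R = (1/r_i − 1/r_o)/(4πk):
R_stainless steel shell = (1/1.09 − 1/1.111)/(4π×16.2) = 8.518×10^-5 K/W
R_extruded polystyrene = (1/1.111 − 1/1.151)/(4π×0.0302) = 0.08242 K/W
R_outer film = 1/(h·4πr_o²) = 1/(17.4×4π×1.151²) = 0.003452 K/W
R_total = 0.08596 K/W
Q = ΔT/R_total = 88/0.08596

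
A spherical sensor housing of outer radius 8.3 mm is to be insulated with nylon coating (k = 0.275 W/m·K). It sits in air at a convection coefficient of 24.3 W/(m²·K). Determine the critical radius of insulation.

r_cr ≈ 22.6 mm

For a sphere r_cr = 2k/h = 2×0.275/24.3
r_cr = 22.6 mm; since the bare radius (8.3 mm) is below r_cr, adding a thin layer of insulation will *increase* heat loss.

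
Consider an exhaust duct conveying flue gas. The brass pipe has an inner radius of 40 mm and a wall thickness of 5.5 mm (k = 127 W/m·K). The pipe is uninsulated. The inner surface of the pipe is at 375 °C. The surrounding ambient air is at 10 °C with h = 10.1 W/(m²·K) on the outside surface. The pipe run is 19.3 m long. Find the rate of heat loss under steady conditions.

For a radial system each layer contributes R = ln(r_out/r_in)/(2πkL); films add R = 1/(hA).
R_brass pipe wall = ln(45.5/40)/(2π×127×19.3) = 8.365×10^-6 K/W
R_outer film = 1/(h_o·2πr_oL) = 1/(10.1×2π×0.0455×19.3) = 0.01794 K/W
R_total = 0.01795 K/W
Q = ΔT/R_total = 365/0.01795

Q ≈ 20300 W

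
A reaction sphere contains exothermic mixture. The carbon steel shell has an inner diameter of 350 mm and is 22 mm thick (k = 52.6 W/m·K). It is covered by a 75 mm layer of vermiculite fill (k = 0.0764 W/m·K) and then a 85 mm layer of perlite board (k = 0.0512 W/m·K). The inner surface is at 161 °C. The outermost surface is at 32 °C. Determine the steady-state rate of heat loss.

Q ≈ 45.8 W

Each spherical layer contributes R = (1/r_i − 1/r_o)/(4πk):
R_carbon steel shell = (1/0.175 − 1/0.197)/(4π×52.6) = 9.654×10^-4 K/W
R_vermiculite fill = (1/0.197 − 1/0.272)/(4π×0.0764) = 1.458 K/W
R_perlite board = (1/0.272 − 1/0.357)/(4π×0.0512) = 1.361 K/W
R_total = 2.819 K/W
Q = ΔT/R_total = 129/2.819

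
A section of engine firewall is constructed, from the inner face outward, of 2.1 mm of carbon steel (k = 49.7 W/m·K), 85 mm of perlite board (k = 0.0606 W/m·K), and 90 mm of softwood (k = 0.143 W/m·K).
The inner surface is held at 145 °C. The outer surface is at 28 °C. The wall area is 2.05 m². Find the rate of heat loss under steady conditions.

Q ≈ 118 W

Using the resistance-network approach (series):
R_carbon steel = L/(kA) = 0.0021/(49.7×2.05) = 2.061×10^-5 K/W
R_perlite board = L/(kA) = 0.085/(0.0606×2.05) = 0.6842 K/W
R_softwood = L/(kA) = 0.09/(0.143×2.05) = 0.307 K/W
R_total = 0.9912 K/W
Q = ΔT / R_total = 117 / 0.9912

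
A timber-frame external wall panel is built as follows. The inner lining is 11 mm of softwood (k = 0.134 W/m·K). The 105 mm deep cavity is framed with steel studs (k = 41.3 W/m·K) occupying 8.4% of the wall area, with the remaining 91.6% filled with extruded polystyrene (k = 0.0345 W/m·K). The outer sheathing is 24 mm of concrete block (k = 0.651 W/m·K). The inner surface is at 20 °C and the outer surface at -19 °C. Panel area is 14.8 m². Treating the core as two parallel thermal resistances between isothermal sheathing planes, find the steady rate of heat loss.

Q ≈ 3880 W

Sheathing layers in series; stud and cavity paths in parallel between them.
R_inner = 0.011/(0.134×14.8) = 0.005547 K/W
R_stud  = 0.105/(41.3×0.084×14.8) = 0.002045 K/W
R_cav   = 0.105/(0.0345×0.916×14.8) = 0.2245 K/W
1/R_core = 1/R_stud + 1/R_cav → R_core = 0.002027 K/W
R_outer = 0.024/(0.651×14.8) = 0.002491 K/W
R_total = 0.01006 K/W
Q = ΔT/R_total = 39/0.01006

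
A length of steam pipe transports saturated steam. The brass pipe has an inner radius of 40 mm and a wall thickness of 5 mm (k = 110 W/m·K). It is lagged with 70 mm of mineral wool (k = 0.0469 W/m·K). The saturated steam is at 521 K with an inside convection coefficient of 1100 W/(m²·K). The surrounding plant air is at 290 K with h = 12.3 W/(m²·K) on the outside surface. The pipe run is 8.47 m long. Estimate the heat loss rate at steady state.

Q ≈ 593 W

Treating each annulus and film as a series resistance:
R_inner film = 1/(h_i·2πr₁L) = 1/(1100×2π×0.04×8.47) = 4.271×10^-4 K/W
R_brass pipe wall = ln(45/40)/(2π×110×8.47) = 2.012×10^-5 K/W
R_mineral wool = ln(115/45)/(2π×0.0469×8.47) = 0.3759 K/W
R_outer film = 1/(h_o·2πr_oL) = 1/(12.3×2π×0.115×8.47) = 0.01328 K/W
R_total = 0.3896 K/W
Q = ΔT/R_total = 231/0.3896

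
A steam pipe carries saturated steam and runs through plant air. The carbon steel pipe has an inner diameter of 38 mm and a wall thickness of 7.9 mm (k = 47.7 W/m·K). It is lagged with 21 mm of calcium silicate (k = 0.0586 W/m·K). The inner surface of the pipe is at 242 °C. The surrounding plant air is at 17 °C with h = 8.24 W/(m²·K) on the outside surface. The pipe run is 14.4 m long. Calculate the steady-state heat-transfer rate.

Q ≈ 1640 W

Treating each annulus and film as a series resistance:
R_carbon steel pipe wall = ln(26.9/19)/(2π×47.7×14.4) = 8.056×10^-5 K/W
R_calcium silicate = ln(47.9/26.9)/(2π×0.0586×14.4) = 0.1088 K/W
R_outer film = 1/(h_o·2πr_oL) = 1/(8.24×2π×0.0479×14.4) = 0.028 K/W
R_total = 0.1369 K/W
Q = ΔT/R_total = 225/0.1369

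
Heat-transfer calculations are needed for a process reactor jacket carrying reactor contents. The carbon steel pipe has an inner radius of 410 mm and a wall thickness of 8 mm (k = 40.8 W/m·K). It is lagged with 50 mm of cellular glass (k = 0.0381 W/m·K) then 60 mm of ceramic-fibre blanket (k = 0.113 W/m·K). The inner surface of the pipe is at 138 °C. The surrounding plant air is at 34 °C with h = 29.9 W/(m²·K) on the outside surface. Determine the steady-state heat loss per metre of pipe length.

Cylindrical conduction, so R = ln(r₂/r₁)/(2πkL) per layer, in series:
R_carbon steel pipe wall = ln(418/410)/(2π×40.8×1) = 7.538×10^-5 K/W
R_cellular glass = ln(468/418)/(2π×0.0381×1) = 0.472 K/W
R_ceramic-fibre blanket = ln(528/468)/(2π×0.113×1) = 0.1699 K/W
R_outer film = 1/(h_o·2πr_oL) = 1/(29.9×2π×0.528×1) = 0.01008 K/W
R_total = 0.652 K/W
Q = ΔT/R_total = 104/0.652

q′ ≈ 160 W/m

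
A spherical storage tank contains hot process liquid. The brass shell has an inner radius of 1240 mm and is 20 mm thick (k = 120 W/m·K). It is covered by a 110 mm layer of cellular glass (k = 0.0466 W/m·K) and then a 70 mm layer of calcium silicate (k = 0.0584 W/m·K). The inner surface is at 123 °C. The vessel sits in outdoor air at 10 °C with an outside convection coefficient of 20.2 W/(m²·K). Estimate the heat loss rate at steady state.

For a spherical shell R = (1/r₁ − 1/r₂)/(4πk); film R = 1/(h·4πr²). In series:
R_brass shell = (1/1.24 − 1/1.26)/(4π×120) = 8.489×10^-6 K/W
R_cellular glass = (1/1.26 − 1/1.37)/(4π×0.0466) = 0.1088 K/W
R_calcium silicate = (1/1.37 − 1/1.44)/(4π×0.0584) = 0.04835 K/W
R_outer film = 1/(h·4πr_o²) = 1/(20.2×4π×1.44²) = 0.0019 K/W
R_total = 0.1591 K/W
Q = ΔT/R_total = 113/0.1591

Q ≈ 710 W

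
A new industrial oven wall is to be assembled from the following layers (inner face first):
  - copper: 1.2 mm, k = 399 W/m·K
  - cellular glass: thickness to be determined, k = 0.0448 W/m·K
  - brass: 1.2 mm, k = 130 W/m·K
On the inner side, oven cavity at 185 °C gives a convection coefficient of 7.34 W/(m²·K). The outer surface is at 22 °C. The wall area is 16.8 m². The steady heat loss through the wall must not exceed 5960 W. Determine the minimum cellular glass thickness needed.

Treating each layer as a thermal resistance in series:
R_inner film = 1/(h_i·A) = 1/(7.34×16.8) = 0.00811 K/W
R_copper = L/(kA) = 0.0012/(399×16.8) = 1.79×10^-7 K/W
R_brass = L/(kA) = 0.0012/(130×16.8) = 5.495×10^-7 K/W
Sum of the known resistances R_other = 0.00811 K/W
Required total resistance R_tot = ΔT/Q_allow = 163/5960 = 0.02735 K/W
R_cellular glass = R_tot − R_other = 0.01924 K/W
L = R·k·A = 0.01924×0.0448×16.8

L ≈ 14.5 mm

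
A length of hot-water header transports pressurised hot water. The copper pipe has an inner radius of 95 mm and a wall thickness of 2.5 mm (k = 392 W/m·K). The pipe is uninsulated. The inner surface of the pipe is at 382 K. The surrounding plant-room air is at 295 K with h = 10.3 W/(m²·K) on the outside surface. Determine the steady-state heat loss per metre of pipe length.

For a radial system each layer contributes R = ln(r_out/r_in)/(2πkL); films add R = 1/(hA).
R_copper pipe wall = ln(97.5/95)/(2π×392×1) = 1.055×10^-5 K/W
R_outer film = 1/(h_o·2πr_oL) = 1/(10.3×2π×0.0975×1) = 0.1585 K/W
R_total = 0.1585 K/W
Q = ΔT/R_total = 87/0.1585

q′ ≈ 549 W/m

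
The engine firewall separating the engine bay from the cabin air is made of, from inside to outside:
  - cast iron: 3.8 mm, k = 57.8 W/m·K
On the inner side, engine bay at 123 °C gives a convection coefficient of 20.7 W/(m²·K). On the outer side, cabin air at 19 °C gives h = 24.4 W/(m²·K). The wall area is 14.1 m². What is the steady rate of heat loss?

Q ≈ 16400 W

Using the resistance-network approach (series):
R_inner film = 1/(h_i·A) = 1/(20.7×14.1) = 0.003426 K/W
R_cast iron = L/(kA) = 0.0038/(57.8×14.1) = 4.663×10^-6 K/W
R_outer film = 1/(h_o·A) = 1/(24.4×14.1) = 0.002907 K/W
R_total = 0.006337 K/W
Q = ΔT / R_total = 104 / 0.006337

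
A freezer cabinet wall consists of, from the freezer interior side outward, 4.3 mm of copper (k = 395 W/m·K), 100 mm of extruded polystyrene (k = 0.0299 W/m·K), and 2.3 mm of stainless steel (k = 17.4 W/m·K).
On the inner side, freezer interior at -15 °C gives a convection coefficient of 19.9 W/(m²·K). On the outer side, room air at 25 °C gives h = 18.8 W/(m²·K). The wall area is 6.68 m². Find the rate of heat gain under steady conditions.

Series thermal resistances:
R_inner film = 1/(h_i·A) = 1/(19.9×6.68) = 0.007523 K/W
R_copper = L/(kA) = 0.0043/(395×6.68) = 1.63×10^-6 K/W
R_extruded polystyrene = L/(kA) = 0.1/(0.0299×6.68) = 0.5007 K/W
R_stainless steel = L/(kA) = 0.0023/(17.4×6.68) = 1.979×10^-5 K/W
R_outer film = 1/(h_o·A) = 1/(18.8×6.68) = 0.007963 K/W
R_total = 0.5162 K/W
Q = ΔT / R_total = 40 / 0.5162

Q ≈ 77.5 W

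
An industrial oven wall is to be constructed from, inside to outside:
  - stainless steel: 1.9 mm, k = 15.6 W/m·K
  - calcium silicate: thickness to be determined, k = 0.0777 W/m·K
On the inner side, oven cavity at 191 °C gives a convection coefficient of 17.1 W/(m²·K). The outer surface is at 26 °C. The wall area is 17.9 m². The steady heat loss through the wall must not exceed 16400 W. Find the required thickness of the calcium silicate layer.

L ≈ 9.44 mm

Model the wall as resistances in series:
R_inner film = 1/(h_i·A) = 1/(17.1×17.9) = 0.003267 K/W
R_stainless steel = L/(kA) = 0.0019/(15.6×17.9) = 6.804×10^-6 K/W
Sum of the known resistances R_other = 0.003274 K/W
Required total resistance R_tot = ΔT/Q_allow = 165/16400 = 0.01006 K/W
R_calcium silicate = R_tot − R_other = 0.006787 K/W
L = R·k·A = 0.006787×0.0777×17.9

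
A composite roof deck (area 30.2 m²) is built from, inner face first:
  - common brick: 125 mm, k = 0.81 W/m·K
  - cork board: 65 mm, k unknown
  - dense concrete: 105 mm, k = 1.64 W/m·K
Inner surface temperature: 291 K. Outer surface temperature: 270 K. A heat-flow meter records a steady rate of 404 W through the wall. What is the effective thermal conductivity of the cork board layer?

Using the resistance-network approach (series):
R_common brick = L/(kA) = 0.125/(0.81×30.2) = 0.00511 K/W
R_dense concrete = L/(kA) = 0.105/(1.64×30.2) = 0.00212 K/W
Sum of known resistances R_other = 0.00723 K/W
Total R = ΔT/Q = 21/404 = 0.05198 K/W
R_cork board = R_total − R_other = 0.04475 K/W
k = L/(R·A) = 0.065/(0.04475×30.2)

k ≈ 0.0481 W/(m·K)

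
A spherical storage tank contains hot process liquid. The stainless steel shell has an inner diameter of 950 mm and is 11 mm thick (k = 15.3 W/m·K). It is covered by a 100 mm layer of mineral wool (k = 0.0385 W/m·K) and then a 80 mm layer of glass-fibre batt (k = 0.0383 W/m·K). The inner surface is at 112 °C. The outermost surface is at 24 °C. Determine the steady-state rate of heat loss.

Q ≈ 76.4 W

Each spherical layer contributes R = (1/r_i − 1/r_o)/(4πk):
R_stainless steel shell = (1/0.475 − 1/0.486)/(4π×15.3) = 2.478×10^-4 K/W
R_mineral wool = (1/0.486 − 1/0.586)/(4π×0.0385) = 0.7258 K/W
R_glass-fibre batt = (1/0.586 − 1/0.666)/(4π×0.0383) = 0.4259 K/W
R_total = 1.152 K/W
Q = ΔT/R_total = 88/1.152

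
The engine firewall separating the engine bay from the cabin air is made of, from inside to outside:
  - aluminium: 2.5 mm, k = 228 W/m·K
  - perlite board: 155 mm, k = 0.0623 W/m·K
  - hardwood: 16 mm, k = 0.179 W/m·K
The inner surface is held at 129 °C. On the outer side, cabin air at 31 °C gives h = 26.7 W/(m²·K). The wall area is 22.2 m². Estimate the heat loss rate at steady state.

Thermal resistances in series:
R_aluminium = L/(kA) = 0.0025/(228×22.2) = 4.939×10^-7 K/W
R_perlite board = L/(kA) = 0.155/(0.0623×22.2) = 0.1121 K/W
R_hardwood = L/(kA) = 0.016/(0.179×22.2) = 0.004026 K/W
R_outer film = 1/(h_o·A) = 1/(26.7×22.2) = 0.001687 K/W
R_total = 0.1178 K/W
Q = ΔT / R_total = 98 / 0.1178

Q ≈ 832 W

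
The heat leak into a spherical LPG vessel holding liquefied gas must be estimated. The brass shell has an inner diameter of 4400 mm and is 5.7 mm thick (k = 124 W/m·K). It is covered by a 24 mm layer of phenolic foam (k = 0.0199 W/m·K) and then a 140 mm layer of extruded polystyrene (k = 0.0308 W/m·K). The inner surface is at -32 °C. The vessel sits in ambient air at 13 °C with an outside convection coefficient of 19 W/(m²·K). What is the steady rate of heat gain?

Radial (spherical) resistances in series:
R_brass shell = (1/2.2 − 1/2.2057)/(4π×124) = 7.538×10^-7 K/W
R_phenolic foam = (1/2.2057 − 1/2.2297)/(4π×0.0199) = 0.01951 K/W
R_extruded polystyrene = (1/2.2297 − 1/2.3697)/(4π×0.0308) = 0.06846 K/W
R_outer film = 1/(h·4πr_o²) = 1/(19×4π×2.3697²) = 7.458×10^-4 K/W
R_total = 0.08872 K/W
Q = ΔT/R_total = 45/0.08872

Q ≈ 507 W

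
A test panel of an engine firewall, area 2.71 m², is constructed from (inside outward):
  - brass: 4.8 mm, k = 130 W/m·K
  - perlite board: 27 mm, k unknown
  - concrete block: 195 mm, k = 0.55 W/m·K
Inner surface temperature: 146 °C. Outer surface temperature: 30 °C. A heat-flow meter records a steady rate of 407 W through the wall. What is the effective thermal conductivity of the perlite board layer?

Model the wall as resistances in series:
R_brass = L/(kA) = 0.0048/(130×2.71) = 1.362×10^-5 K/W
R_concrete block = L/(kA) = 0.195/(0.55×2.71) = 0.1308 K/W
Sum of known resistances R_other = 0.1308 K/W
Total R = ΔT/Q = 116/407 = 0.285 K/W
R_perlite board = R_total − R_other = 0.1542 K/W
k = L/(R·A) = 0.027/(0.1542×2.71)

k ≈ 0.0646 W/(m·K)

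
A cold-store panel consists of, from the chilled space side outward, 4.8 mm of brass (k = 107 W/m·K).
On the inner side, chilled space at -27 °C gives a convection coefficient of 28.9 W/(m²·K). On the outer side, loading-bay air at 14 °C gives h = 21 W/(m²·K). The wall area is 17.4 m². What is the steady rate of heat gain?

Q ≈ 8670 W

Model the wall as resistances in series:
R_inner film = 1/(h_i·A) = 1/(28.9×17.4) = 0.001989 K/W
R_brass = L/(kA) = 0.0048/(107×17.4) = 2.578×10^-6 K/W
R_outer film = 1/(h_o·A) = 1/(21×17.4) = 0.002737 K/W
R_total = 0.004728 K/W
Q = ΔT / R_total = 41 / 0.004728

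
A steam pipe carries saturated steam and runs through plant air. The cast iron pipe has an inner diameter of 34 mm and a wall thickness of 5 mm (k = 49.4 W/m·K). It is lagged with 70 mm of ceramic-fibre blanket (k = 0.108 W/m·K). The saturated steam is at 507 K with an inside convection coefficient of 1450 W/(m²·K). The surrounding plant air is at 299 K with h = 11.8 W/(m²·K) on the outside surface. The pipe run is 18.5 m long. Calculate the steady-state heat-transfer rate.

For a radial system each layer contributes R = ln(r_out/r_in)/(2πkL); films add R = 1/(hA).
R_inner film = 1/(h_i·2πr₁L) = 1/(1450×2π×0.017×18.5) = 3.49×10^-4 K/W
R_cast iron pipe wall = ln(22/17)/(2π×49.4×18.5) = 4.49×10^-5 K/W
R_ceramic-fibre blanket = ln(92/22)/(2π×0.108×18.5) = 0.114 K/W
R_outer film = 1/(h_o·2πr_oL) = 1/(11.8×2π×0.092×18.5) = 0.007925 K/W
R_total = 0.1223 K/W
Q = ΔT/R_total = 208/0.1223

Q ≈ 1700 W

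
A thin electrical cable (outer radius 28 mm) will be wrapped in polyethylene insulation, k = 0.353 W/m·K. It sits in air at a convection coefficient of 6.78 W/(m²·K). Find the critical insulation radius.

r_cr ≈ 52.1 mm

For a cylinder r_cr = k/h = 0.353/6.78
r_cr = 52.1 mm; since the bare radius (28 mm) is below r_cr, adding a thin layer of insulation will *increase* heat loss.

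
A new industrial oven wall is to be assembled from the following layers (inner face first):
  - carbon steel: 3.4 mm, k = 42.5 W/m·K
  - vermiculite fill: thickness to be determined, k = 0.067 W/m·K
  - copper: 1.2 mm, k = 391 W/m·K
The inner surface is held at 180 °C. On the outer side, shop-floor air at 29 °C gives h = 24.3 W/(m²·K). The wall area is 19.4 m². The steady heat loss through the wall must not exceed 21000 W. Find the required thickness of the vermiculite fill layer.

L ≈ 6.58 mm

Thermal resistances in series:
R_carbon steel = L/(kA) = 0.0034/(42.5×19.4) = 4.124×10^-6 K/W
R_copper = L/(kA) = 0.0012/(391×19.4) = 1.582×10^-7 K/W
R_outer film = 1/(h_o·A) = 1/(24.3×19.4) = 0.002121 K/W
Sum of the known resistances R_other = 0.002126 K/W
Required total resistance R_tot = ΔT/Q_allow = 151/21000 = 0.00719 K/W
R_vermiculite fill = R_tot − R_other = 0.005065 K/W
L = R·k·A = 0.005065×0.067×19.4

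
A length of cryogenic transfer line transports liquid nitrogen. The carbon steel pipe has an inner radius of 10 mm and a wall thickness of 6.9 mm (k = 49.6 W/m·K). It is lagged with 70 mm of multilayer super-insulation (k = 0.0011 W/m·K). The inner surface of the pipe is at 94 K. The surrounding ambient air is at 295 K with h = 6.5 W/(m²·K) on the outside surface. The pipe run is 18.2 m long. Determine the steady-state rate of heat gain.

Q ≈ 15.4 W

Per-layer cylindrical resistances, series-summed:
R_carbon steel pipe wall = ln(16.9/10)/(2π×49.6×18.2) = 9.251×10^-5 K/W
R_multilayer super-insulation = ln(86.9/16.9)/(2π×0.0011×18.2) = 13.02 K/W
R_outer film = 1/(h_o·2πr_oL) = 1/(6.5×2π×0.0869×18.2) = 0.01548 K/W
R_total = 13.03 K/W
Q = ΔT/R_total = 201/13.03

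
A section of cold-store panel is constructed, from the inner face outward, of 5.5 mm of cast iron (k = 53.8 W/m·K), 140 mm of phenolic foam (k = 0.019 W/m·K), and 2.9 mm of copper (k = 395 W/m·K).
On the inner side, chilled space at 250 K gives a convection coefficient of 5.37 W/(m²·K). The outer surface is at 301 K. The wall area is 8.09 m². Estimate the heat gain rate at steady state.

Q ≈ 54.6 W

Series thermal resistances:
R_inner film = 1/(h_i·A) = 1/(5.37×8.09) = 0.02302 K/W
R_cast iron = L/(kA) = 0.0055/(53.8×8.09) = 1.264×10^-5 K/W
R_phenolic foam = L/(kA) = 0.14/(0.019×8.09) = 0.9108 K/W
R_copper = L/(kA) = 0.0029/(395×8.09) = 9.075×10^-7 K/W
R_total = 0.9338 K/W
Q = ΔT / R_total = 51 / 0.9338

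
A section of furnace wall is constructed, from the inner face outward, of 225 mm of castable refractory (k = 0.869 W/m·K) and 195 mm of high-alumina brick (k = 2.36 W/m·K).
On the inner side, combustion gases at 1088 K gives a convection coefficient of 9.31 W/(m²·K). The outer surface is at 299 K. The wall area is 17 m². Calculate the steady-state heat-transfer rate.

Using the resistance-network approach (series):
R_inner film = 1/(h_i·A) = 1/(9.31×17) = 0.006318 K/W
R_castable refractory = L/(kA) = 0.225/(0.869×17) = 0.01523 K/W
R_high-alumina brick = L/(kA) = 0.195/(2.36×17) = 0.00486 K/W
R_total = 0.02641 K/W
Q = ΔT / R_total = 789 / 0.02641

Q ≈ 29900 W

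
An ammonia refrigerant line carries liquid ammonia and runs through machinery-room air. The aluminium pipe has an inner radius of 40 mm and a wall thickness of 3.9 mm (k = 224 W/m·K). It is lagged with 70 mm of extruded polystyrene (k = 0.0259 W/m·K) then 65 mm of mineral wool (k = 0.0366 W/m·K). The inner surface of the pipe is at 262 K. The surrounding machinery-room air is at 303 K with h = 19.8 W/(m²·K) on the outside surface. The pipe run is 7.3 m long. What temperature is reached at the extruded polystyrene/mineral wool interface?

For a radial system each layer contributes R = ln(r_out/r_in)/(2πkL); films add R = 1/(hA).
R_aluminium pipe wall = ln(43.9/40)/(2π×224×7.3) = 9.055×10^-6 K/W
R_extruded polystyrene = ln(113.9/43.9)/(2π×0.0259×7.3) = 0.8026 K/W
R_mineral wool = ln(178.9/113.9)/(2π×0.0366×7.3) = 0.269 K/W
R_outer film = 1/(h_o·2πr_oL) = 1/(19.8×2π×0.1789×7.3) = 0.006155 K/W
R_total = 1.078 K/W
Q = ΔT/R_total = 41/1.078
Q = 38 W
T_interface = T_inner + Q·ΣR(inner→interface) = 262 + 38×0.8026

T ≈ 293 K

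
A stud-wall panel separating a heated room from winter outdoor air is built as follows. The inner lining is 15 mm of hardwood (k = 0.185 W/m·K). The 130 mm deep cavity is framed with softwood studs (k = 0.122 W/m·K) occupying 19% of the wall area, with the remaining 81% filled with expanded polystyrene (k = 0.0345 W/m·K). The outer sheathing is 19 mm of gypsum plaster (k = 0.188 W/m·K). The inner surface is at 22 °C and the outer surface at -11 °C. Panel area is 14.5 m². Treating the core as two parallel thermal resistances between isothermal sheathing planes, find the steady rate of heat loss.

Q ≈ 176 W

Sheathing layers in series; stud and cavity paths in parallel between them.
R_inner = 0.015/(0.185×14.5) = 0.005592 K/W
R_stud  = 0.13/(0.122×0.19×14.5) = 0.3868 K/W
R_cav   = 0.13/(0.0345×0.81×14.5) = 0.3208 K/W
1/R_core = 1/R_stud + 1/R_cav → R_core = 0.1754 K/W
R_outer = 0.019/(0.188×14.5) = 0.00697 K/W
R_total = 0.1879 K/W
Q = ΔT/R_total = 33/0.1879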